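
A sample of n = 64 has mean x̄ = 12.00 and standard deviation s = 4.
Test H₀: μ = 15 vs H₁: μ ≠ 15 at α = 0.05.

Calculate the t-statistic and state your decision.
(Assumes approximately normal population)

df = n - 1 = 63
SE = s/√n = 4/√64 = 0.5000
t = (x̄ - μ₀)/SE = (12.00 - 15)/0.5000 = -6.0000
Critical value: t_{0.025,63} = ±1.998
p-value < 0.0001
Decision: reject H₀

Answer: t = -6.0000, reject H₀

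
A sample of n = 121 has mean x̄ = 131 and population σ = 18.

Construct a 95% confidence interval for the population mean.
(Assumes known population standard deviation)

Answer: (127.7927, 134.2073)

Derivation:
Confidence level: 95%, α = 0.05
z_0.025 = 1.960
SE = σ/√n = 18/√121 = 1.6364
Margin of error = 1.960 × 1.6364 = 3.2073
CI: x̄ ± margin = 131 ± 3.2073
CI: (127.7927, 134.2073)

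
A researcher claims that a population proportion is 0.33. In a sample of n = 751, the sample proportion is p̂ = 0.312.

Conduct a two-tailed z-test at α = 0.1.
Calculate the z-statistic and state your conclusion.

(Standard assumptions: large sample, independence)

Answer: z = -1.0491, fail to reject H₀

Derivation:
H₀: p = 0.33, H₁: p ≠ 0.33
Standard error: SE = √(p₀(1-p₀)/n) = √(0.33×0.67/751) = 0.017158
z-statistic: z = (p̂ - p₀)/SE = (0.312 - 0.33)/0.017158 = -1.0491
Critical value: z_0.05 = ±1.645
p-value = 0.2941
Decision: fail to reject H₀ at α = 0.1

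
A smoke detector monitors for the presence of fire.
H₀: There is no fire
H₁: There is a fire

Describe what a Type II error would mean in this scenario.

Answer: The alarm fails to sound when there actually is a fire

Derivation:
Type I error: rejecting H₀ when it is actually true (false positive).
Type II error: failing to reject H₀ when H₁ is actually true (false negative).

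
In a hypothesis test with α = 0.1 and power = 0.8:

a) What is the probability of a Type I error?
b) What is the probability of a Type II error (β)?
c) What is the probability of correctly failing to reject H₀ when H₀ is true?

Answer: a) 0.1, b) 0.2, c) 0.9

Derivation:
a) Type I error probability = α = 0.1
b) Power = P(reject H₀ | H₁ true) = 1 - β = 0.8, so Type II error probability = β = 1 - Power = 0.2
c) P(fail to reject H₀ | H₀ true) = 1 - α = 0.9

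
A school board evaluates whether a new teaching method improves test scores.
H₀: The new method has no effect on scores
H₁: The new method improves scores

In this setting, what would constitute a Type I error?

Answer: Concluding the new method improves scores when it actually doesn't

Derivation:
Type I error: rejecting H₀ when it is actually true (false positive).
Type II error: failing to reject H₀ when H₁ is actually true (false negative).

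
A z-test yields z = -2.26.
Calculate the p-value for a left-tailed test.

For z = -2.26:
p = P(Z < -2.26) = Φ(-2.26) = 0.0119

Answer: p-value ≈ 0.0119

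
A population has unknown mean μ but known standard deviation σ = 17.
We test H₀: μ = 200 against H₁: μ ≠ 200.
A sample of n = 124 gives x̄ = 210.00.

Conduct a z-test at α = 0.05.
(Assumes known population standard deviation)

Answer: z = 6.5505, reject H₀

Derivation:
Standard error: SE = σ/√n = 17/√124 = 1.5266
z-statistic: z = (x̄ - μ₀)/SE = (210.00 - 200)/1.5266 = 6.5505
Critical value: ±1.960
p-value < 0.0001
Decision: reject H₀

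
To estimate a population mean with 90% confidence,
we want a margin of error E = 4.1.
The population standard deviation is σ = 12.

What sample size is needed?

Answer: n = 24

Derivation:
z_0.05 = 1.645
n = (z×σ/E)² = (1.645×12/4.1)²
n = 23.1807
Round up: n = 24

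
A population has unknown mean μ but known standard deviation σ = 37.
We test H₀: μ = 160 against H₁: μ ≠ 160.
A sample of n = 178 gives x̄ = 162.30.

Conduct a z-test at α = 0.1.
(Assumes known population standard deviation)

Answer: z = 0.8293, fail to reject H₀

Derivation:
Standard error: SE = σ/√n = 37/√178 = 2.7733
z-statistic: z = (x̄ - μ₀)/SE = (162.30 - 160)/2.7733 = 0.8293
Critical value: ±1.645
p-value = 0.4069
Decision: fail to reject H₀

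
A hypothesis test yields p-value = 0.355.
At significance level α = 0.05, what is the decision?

Compare p-value to α:
0.355 ≥ 0.05
Decision: fail to reject H₀

Answer: fail to reject H₀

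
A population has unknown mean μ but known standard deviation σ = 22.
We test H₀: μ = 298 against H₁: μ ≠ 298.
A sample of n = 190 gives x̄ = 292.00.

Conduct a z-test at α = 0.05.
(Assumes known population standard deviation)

Answer: z = -3.7594, reject H₀

Derivation:
Standard error: SE = σ/√n = 22/√190 = 1.5960
z-statistic: z = (x̄ - μ₀)/SE = (292.00 - 298)/1.5960 = -3.7594
Critical value: ±1.960
p-value = 0.0002
Decision: reject H₀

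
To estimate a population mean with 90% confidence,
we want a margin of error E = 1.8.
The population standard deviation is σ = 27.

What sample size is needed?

Answer: n = 609

Derivation:
z_0.05 = 1.645
n = (z×σ/E)² = (1.645×27/1.8)²
n = 608.8556
Round up: n = 609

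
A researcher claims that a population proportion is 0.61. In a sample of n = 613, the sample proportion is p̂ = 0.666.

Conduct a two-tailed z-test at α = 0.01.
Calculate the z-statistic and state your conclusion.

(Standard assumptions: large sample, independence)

Answer: z = 2.8426, reject H₀

Derivation:
H₀: p = 0.61, H₁: p ≠ 0.61
Standard error: SE = √(p₀(1-p₀)/n) = √(0.61×0.39/613) = 0.019700
z-statistic: z = (p̂ - p₀)/SE = (0.666 - 0.61)/0.019700 = 2.8426
Critical value: z_0.005 = ±2.576
p-value = 0.0045
Decision: reject H₀ at α = 0.01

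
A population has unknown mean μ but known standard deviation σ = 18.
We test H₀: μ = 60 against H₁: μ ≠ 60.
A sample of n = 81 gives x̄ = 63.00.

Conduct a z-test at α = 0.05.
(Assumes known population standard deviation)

Standard error: SE = σ/√n = 18/√81 = 2.0000
z-statistic: z = (x̄ - μ₀)/SE = (63.00 - 60)/2.0000 = 1.5000
Critical value: ±1.960
p-value = 0.1336
Decision: fail to reject H₀

Answer: z = 1.5000, fail to reject H₀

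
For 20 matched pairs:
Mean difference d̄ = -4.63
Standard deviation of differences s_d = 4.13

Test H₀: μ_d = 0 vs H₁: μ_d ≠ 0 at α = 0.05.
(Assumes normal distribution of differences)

Answer: t = -5.0135, reject H₀

Derivation:
df = n - 1 = 19
SE = s_d/√n = 4.13/√20 = 0.9235
t = d̄/SE = -4.63/0.9235 = -5.0135
Critical value: t_{0.025,19} = ±2.093
p-value ≈ 0.0001
Decision: reject H₀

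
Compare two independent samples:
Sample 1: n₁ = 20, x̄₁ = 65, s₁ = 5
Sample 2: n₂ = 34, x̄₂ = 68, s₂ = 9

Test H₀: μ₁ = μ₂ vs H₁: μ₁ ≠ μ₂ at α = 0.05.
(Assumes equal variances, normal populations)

Pooled variance: s²_p = [19×5² + 33×9²]/(52) = 60.5385
s_p = 7.7806
SE = s_p×√(1/n₁ + 1/n₂) = 7.7806×√(1/20 + 1/34) = 2.1926
t = (x̄₁ - x̄₂)/SE = (65 - 68)/2.1926 = -1.3682
df = 52, t-critical = ±2.007
Decision: fail to reject H₀

Answer: t = -1.3682, fail to reject H₀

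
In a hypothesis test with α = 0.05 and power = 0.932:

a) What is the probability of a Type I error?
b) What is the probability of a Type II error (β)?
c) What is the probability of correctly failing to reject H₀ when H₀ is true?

a) Type I error probability = α = 0.05
b) Power = P(reject H₀ | H₁ true) = 1 - β = 0.932, so Type II error probability = β = 1 - Power = 0.068
c) P(fail to reject H₀ | H₀ true) = 1 - α = 0.95

Answer: a) 0.05, b) 0.068, c) 0.95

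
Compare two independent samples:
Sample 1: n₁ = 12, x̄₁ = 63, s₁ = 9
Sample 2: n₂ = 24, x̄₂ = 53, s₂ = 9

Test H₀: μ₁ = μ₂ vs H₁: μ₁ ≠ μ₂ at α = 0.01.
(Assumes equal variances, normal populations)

Answer: t = 3.1427, reject H₀

Derivation:
Pooled variance: s²_p = [11×9² + 23×9²]/(34) = 81.0000
s_p = 9.0000
SE = s_p×√(1/n₁ + 1/n₂) = 9.0000×√(1/12 + 1/24) = 3.1820
t = (x̄₁ - x̄₂)/SE = (63 - 53)/3.1820 = 3.1427
df = 34, t-critical = ±2.728
Decision: reject H₀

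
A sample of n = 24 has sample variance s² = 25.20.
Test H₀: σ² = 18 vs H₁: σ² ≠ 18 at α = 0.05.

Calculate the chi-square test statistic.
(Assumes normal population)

Answer: χ² = 32.2000, fail to reject H₀

Derivation:
df = n - 1 = 23
χ² = (n-1)s²/σ₀² = 23×25.20/18 = 32.2000
Critical values: χ²_{0.975,23} = 11.689, χ²_{0.025,23} = 38.076
Rejection region: χ² < 11.689 or χ² > 38.076
Decision: fail to reject H₀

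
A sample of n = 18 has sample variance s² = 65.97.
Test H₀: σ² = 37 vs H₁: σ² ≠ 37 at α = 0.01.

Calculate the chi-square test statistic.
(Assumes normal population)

df = n - 1 = 17
χ² = (n-1)s²/σ₀² = 17×65.97/37 = 30.3105
Critical values: χ²_{0.995,17} = 5.697, χ²_{0.005,17} = 35.718
Rejection region: χ² < 5.697 or χ² > 35.718
Decision: fail to reject H₀

Answer: χ² = 30.3105, fail to reject H₀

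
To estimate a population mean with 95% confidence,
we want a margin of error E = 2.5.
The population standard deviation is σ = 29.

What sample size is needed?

z_0.025 = 1.960
n = (z×σ/E)² = (1.960×29/2.5)²
n = 516.9257
Round up: n = 517

Answer: n = 517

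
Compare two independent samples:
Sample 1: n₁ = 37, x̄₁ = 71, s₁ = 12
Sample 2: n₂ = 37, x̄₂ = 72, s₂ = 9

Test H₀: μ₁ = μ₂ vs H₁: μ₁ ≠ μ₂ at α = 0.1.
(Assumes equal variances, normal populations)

Pooled variance: s²_p = [36×12² + 36×9²]/(72) = 112.5000
s_p = 10.6066
SE = s_p×√(1/n₁ + 1/n₂) = 10.6066×√(1/37 + 1/37) = 2.4660
t = (x̄₁ - x̄₂)/SE = (71 - 72)/2.4660 = -0.4055
df = 72, t-critical = ±1.666
Decision: fail to reject H₀

Answer: t = -0.4055, fail to reject H₀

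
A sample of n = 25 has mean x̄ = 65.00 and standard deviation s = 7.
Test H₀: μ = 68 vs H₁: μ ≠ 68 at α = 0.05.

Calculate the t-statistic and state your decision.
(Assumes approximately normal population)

Answer: t = -2.1429, reject H₀

Derivation:
df = n - 1 = 24
SE = s/√n = 7/√25 = 1.4000
t = (x̄ - μ₀)/SE = (65.00 - 68)/1.4000 = -2.1429
Critical value: t_{0.025,24} = ±2.064
p-value ≈ 0.0425
Decision: reject H₀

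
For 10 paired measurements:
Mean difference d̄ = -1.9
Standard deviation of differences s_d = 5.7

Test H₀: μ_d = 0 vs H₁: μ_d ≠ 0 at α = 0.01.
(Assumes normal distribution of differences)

Answer: t = -1.0541, fail to reject H₀

Derivation:
df = n - 1 = 9
SE = s_d/√n = 5.7/√10 = 1.8025
t = d̄/SE = -1.9/1.8025 = -1.0541
Critical value: t_{0.005,9} = ±3.250
p-value ≈ 0.3193
Decision: fail to reject H₀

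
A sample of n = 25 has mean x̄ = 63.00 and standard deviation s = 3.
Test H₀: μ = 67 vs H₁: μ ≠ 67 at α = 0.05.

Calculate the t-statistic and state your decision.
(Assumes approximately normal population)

df = n - 1 = 24
SE = s/√n = 3/√25 = 0.6000
t = (x̄ - μ₀)/SE = (63.00 - 67)/0.6000 = -6.6667
Critical value: t_{0.025,24} = ±2.064
p-value < 0.0001
Decision: reject H₀

Answer: t = -6.6667, reject H₀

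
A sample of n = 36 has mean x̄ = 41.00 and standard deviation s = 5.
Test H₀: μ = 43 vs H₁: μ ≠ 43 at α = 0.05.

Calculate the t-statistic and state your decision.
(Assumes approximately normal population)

Answer: t = -2.4001, reject H₀

Derivation:
df = n - 1 = 35
SE = s/√n = 5/√36 = 0.8333
t = (x̄ - μ₀)/SE = (41.00 - 43)/0.8333 = -2.4001
Critical value: t_{0.025,35} = ±2.030
p-value ≈ 0.0218
Decision: reject H₀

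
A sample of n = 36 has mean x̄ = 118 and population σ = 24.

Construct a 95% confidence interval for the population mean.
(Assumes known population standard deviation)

Answer: (110.1600, 125.8400)

Derivation:
Confidence level: 95%, α = 0.05
z_0.025 = 1.960
SE = σ/√n = 24/√36 = 4.0000
Margin of error = 1.960 × 4.0000 = 7.8400
CI: x̄ ± margin = 118 ± 7.8400
CI: (110.1600, 125.8400)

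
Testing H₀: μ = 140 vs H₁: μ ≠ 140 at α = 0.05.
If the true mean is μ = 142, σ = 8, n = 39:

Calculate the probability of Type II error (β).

SE = σ/√n = 8/√39 = 1.2810
Critical values: μ₀ ± z_0.025×SE = 140 ± 1.960×1.2810
Acceptance region: (137.4892, 142.5108)
Under H₁ (μ = 142): z_high = (142.5108 - 142)/1.2810 = 0.3988, z_low = (137.4892 - 142)/1.2810 = -3.5213
β = P(not reject | H₁) = Φ(0.3988) - Φ(-3.5213) ≈ 0.6548

Answer: β ≈ 0.6548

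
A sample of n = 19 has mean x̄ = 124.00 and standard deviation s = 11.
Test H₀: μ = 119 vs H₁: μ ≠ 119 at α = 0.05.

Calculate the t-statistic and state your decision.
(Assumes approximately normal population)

df = n - 1 = 18
SE = s/√n = 11/√19 = 2.5236
t = (x̄ - μ₀)/SE = (124.00 - 119)/2.5236 = 1.9813
Critical value: t_{0.025,18} = ±2.101
p-value ≈ 0.0630
Decision: fail to reject H₀

Answer: t = 1.9813, fail to reject H₀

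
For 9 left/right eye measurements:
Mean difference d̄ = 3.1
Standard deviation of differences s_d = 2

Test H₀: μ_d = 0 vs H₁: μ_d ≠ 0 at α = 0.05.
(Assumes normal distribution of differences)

Answer: t = 4.6498, reject H₀

Derivation:
df = n - 1 = 8
SE = s_d/√n = 2/√9 = 0.6667
t = d̄/SE = 3.1/0.6667 = 4.6498
Critical value: t_{0.025,8} = ±2.306
p-value ≈ 0.0016
Decision: reject H₀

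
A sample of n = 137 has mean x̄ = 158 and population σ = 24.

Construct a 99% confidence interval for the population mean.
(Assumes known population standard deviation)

Answer: (152.7179, 163.2821)

Derivation:
Confidence level: 99%, α = 0.01
z_0.005 = 2.576
SE = σ/√n = 24/√137 = 2.0505
Margin of error = 2.576 × 2.0505 = 5.2821
CI: x̄ ± margin = 158 ± 5.2821
CI: (152.7179, 163.2821)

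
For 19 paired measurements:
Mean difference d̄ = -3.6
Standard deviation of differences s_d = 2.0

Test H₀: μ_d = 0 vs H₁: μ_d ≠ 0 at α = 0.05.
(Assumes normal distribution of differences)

Answer: t = -7.8466, reject H₀

Derivation:
df = n - 1 = 18
SE = s_d/√n = 2.0/√19 = 0.4588
t = d̄/SE = -3.6/0.4588 = -7.8466
Critical value: t_{0.025,18} = ±2.101
p-value < 0.0001
Decision: reject H₀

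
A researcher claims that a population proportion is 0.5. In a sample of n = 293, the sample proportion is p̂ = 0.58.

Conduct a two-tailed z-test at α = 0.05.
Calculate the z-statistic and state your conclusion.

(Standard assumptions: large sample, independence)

Answer: z = 2.7388, reject H₀

Derivation:
H₀: p = 0.5, H₁: p ≠ 0.5
Standard error: SE = √(p₀(1-p₀)/n) = √(0.5×0.5/293) = 0.029210
z-statistic: z = (p̂ - p₀)/SE = (0.58 - 0.5)/0.029210 = 2.7388
Critical value: z_0.025 = ±1.960
p-value = 0.0062
Decision: reject H₀ at α = 0.05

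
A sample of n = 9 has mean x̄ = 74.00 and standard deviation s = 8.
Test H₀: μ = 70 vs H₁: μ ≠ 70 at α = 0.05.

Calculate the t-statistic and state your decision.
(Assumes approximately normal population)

Answer: t = 1.5000, fail to reject H₀

Derivation:
df = n - 1 = 8
SE = s/√n = 8/√9 = 2.6667
t = (x̄ - μ₀)/SE = (74.00 - 70)/2.6667 = 1.5000
Critical value: t_{0.025,8} = ±2.306
p-value ≈ 0.1720
Decision: fail to reject H₀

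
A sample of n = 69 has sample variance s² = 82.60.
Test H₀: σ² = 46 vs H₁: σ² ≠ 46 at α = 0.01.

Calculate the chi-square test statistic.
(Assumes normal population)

df = n - 1 = 68
χ² = (n-1)s²/σ₀² = 68×82.60/46 = 122.1043
Critical values: χ²_{0.995,68} = 41.713, χ²_{0.005,68} = 101.776
Rejection region: χ² < 41.713 or χ² > 101.776
Decision: reject H₀

Answer: χ² = 122.1043, reject H₀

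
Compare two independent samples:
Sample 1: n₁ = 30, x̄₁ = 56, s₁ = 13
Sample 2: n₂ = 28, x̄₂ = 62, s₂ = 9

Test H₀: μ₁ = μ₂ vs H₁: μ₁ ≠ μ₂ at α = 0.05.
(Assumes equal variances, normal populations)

Pooled variance: s²_p = [29×13² + 27×9²]/(56) = 126.5714
s_p = 11.2504
SE = s_p×√(1/n₁ + 1/n₂) = 11.2504×√(1/30 + 1/28) = 2.9563
t = (x̄₁ - x̄₂)/SE = (56 - 62)/2.9563 = -2.0296
df = 56, t-critical = ±2.003
Decision: reject H₀

Answer: t = -2.0296, reject H₀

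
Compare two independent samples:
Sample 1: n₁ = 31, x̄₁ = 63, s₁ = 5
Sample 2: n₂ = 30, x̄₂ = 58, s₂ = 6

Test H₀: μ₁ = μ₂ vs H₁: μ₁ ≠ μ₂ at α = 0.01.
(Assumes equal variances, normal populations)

Pooled variance: s²_p = [30×5² + 29×6²]/(59) = 30.4068
s_p = 5.5142
SE = s_p×√(1/n₁ + 1/n₂) = 5.5142×√(1/31 + 1/30) = 1.4122
t = (x̄₁ - x̄₂)/SE = (63 - 58)/1.4122 = 3.5406
df = 59, t-critical = ±2.662
Decision: reject H₀

Answer: t = 3.5406, reject H₀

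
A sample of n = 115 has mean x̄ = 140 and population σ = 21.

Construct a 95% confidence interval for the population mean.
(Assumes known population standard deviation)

Answer: (136.1617, 143.8383)

Derivation:
Confidence level: 95%, α = 0.05
z_0.025 = 1.960
SE = σ/√n = 21/√115 = 1.9583
Margin of error = 1.960 × 1.9583 = 3.8383
CI: x̄ ± margin = 140 ± 3.8383
CI: (136.1617, 143.8383)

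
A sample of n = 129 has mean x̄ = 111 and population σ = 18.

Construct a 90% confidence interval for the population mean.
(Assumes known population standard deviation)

Confidence level: 90%, α = 0.1
z_0.05 = 1.645
SE = σ/√n = 18/√129 = 1.5848
Margin of error = 1.645 × 1.5848 = 2.6070
CI: x̄ ± margin = 111 ± 2.6070
CI: (108.3930, 113.6070)

Answer: (108.3930, 113.6070)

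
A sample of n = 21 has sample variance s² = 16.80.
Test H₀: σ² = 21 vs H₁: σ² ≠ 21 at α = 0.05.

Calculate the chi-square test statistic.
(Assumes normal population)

Answer: χ² = 16.0000, fail to reject H₀

Derivation:
df = n - 1 = 20
χ² = (n-1)s²/σ₀² = 20×16.80/21 = 16.0000
Critical values: χ²_{0.975,20} = 9.591, χ²_{0.025,20} = 34.170
Rejection region: χ² < 9.591 or χ² > 34.170
Decision: fail to reject H₀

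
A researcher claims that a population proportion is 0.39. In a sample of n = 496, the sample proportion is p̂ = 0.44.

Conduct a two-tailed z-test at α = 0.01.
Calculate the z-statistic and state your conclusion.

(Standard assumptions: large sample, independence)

Answer: z = 2.2830, fail to reject H₀

Derivation:
H₀: p = 0.39, H₁: p ≠ 0.39
Standard error: SE = √(p₀(1-p₀)/n) = √(0.39×0.61/496) = 0.021901
z-statistic: z = (p̂ - p₀)/SE = (0.44 - 0.39)/0.021901 = 2.2830
Critical value: z_0.005 = ±2.576
p-value = 0.0224
Decision: fail to reject H₀ at α = 0.01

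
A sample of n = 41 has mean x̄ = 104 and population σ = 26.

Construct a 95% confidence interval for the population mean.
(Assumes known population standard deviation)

Answer: (96.0414, 111.9586)

Derivation:
Confidence level: 95%, α = 0.05
z_0.025 = 1.960
SE = σ/√n = 26/√41 = 4.0605
Margin of error = 1.960 × 4.0605 = 7.9586
CI: x̄ ± margin = 104 ± 7.9586
CI: (96.0414, 111.9586)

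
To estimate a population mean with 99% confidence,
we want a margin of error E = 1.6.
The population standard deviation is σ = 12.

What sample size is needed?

Answer: n = 374

Derivation:
z_0.005 = 2.576
n = (z×σ/E)² = (2.576×12/1.6)²
n = 373.2624
Round up: n = 374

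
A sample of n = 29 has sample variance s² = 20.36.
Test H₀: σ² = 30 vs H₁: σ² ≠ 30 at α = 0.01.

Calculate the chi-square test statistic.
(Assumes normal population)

Answer: χ² = 19.0027, fail to reject H₀

Derivation:
df = n - 1 = 28
χ² = (n-1)s²/σ₀² = 28×20.36/30 = 19.0027
Critical values: χ²_{0.995,28} = 12.461, χ²_{0.005,28} = 50.993
Rejection region: χ² < 12.461 or χ² > 50.993
Decision: fail to reject H₀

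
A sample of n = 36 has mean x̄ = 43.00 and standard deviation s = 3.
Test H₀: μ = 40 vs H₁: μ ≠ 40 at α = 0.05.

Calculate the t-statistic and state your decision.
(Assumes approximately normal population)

df = n - 1 = 35
SE = s/√n = 3/√36 = 0.5000
t = (x̄ - μ₀)/SE = (43.00 - 40)/0.5000 = 6.0000
Critical value: t_{0.025,35} = ±2.030
p-value < 0.0001
Decision: reject H₀

Answer: t = 6.0000, reject H₀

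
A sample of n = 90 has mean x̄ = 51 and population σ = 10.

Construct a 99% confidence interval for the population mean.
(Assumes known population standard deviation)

Answer: (48.2846, 53.7154)

Derivation:
Confidence level: 99%, α = 0.01
z_0.005 = 2.576
SE = σ/√n = 10/√90 = 1.0541
Margin of error = 2.576 × 1.0541 = 2.7154
CI: x̄ ± margin = 51 ± 2.7154
CI: (48.2846, 53.7154)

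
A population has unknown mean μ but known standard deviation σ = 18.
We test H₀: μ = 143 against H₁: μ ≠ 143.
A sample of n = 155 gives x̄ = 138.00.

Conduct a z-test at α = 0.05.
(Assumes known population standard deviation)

Standard error: SE = σ/√n = 18/√155 = 1.4458
z-statistic: z = (x̄ - μ₀)/SE = (138.00 - 143)/1.4458 = -3.4583
Critical value: ±1.960
p-value = 0.0005
Decision: reject H₀

Answer: z = -3.4583, reject H₀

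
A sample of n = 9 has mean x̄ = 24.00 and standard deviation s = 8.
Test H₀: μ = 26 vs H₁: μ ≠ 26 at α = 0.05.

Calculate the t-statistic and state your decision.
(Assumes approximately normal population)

Answer: t = -0.7500, fail to reject H₀

Derivation:
df = n - 1 = 8
SE = s/√n = 8/√9 = 2.6667
t = (x̄ - μ₀)/SE = (24.00 - 26)/2.6667 = -0.7500
Critical value: t_{0.025,8} = ±2.306
p-value ≈ 0.4747
Decision: fail to reject H₀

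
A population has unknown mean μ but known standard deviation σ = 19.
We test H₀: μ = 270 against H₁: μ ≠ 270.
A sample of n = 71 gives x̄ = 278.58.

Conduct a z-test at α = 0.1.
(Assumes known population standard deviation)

Standard error: SE = σ/√n = 19/√71 = 2.2549
z-statistic: z = (x̄ - μ₀)/SE = (278.58 - 270)/2.2549 = 3.8050
Critical value: ±1.645
p-value = 0.0001
Decision: reject H₀

Answer: z = 3.8050, reject H₀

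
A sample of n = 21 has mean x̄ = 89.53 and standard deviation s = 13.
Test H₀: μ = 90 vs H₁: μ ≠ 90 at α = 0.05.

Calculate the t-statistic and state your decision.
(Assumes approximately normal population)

Answer: t = -0.1657, fail to reject H₀

Derivation:
df = n - 1 = 20
SE = s/√n = 13/√21 = 2.8368
t = (x̄ - μ₀)/SE = (89.53 - 90)/2.8368 = -0.1657
Critical value: t_{0.025,20} = ±2.086
p-value ≈ 0.8701
Decision: fail to reject H₀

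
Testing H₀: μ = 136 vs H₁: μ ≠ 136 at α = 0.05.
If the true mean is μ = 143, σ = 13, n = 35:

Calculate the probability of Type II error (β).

Answer: β ≈ 0.1102

Derivation:
SE = σ/√n = 13/√35 = 2.1974
Critical values: μ₀ ± z_0.025×SE = 136 ± 1.960×2.1974
Acceptance region: (131.6931, 140.3069)
Under H₁ (μ = 143): z_high = (140.3069 - 143)/2.1974 = -1.2256, z_low = (131.6931 - 143)/2.1974 = -5.1456
β = P(not reject | H₁) = Φ(-1.2256) - Φ(-5.1456) ≈ 0.1102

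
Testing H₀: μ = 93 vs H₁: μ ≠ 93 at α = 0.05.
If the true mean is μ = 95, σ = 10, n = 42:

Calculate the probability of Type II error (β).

Answer: β ≈ 0.7460

Derivation:
SE = σ/√n = 10/√42 = 1.5430
Critical values: μ₀ ± z_0.025×SE = 93 ± 1.960×1.5430
Acceptance region: (89.9757, 96.0243)
Under H₁ (μ = 95): z_high = (96.0243 - 95)/1.5430 = 0.6638, z_low = (89.9757 - 95)/1.5430 = -3.2562
β = P(not reject | H₁) = Φ(0.6638) - Φ(-3.2562) ≈ 0.7460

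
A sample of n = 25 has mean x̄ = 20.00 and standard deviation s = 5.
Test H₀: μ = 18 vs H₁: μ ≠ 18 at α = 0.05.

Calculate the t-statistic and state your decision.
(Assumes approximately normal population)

Answer: t = 2.0000, fail to reject H₀

Derivation:
df = n - 1 = 24
SE = s/√n = 5/√25 = 1.0000
t = (x̄ - μ₀)/SE = (20.00 - 18)/1.0000 = 2.0000
Critical value: t_{0.025,24} = ±2.064
p-value ≈ 0.0569
Decision: fail to reject H₀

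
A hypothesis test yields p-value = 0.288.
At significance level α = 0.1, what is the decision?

Answer: fail to reject H₀

Derivation:
Compare p-value to α:
0.288 ≥ 0.1
Decision: fail to reject H₀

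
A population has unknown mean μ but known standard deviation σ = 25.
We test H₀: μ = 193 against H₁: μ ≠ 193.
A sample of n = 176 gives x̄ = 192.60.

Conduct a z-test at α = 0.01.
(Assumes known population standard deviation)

Answer: z = -0.2123, fail to reject H₀

Derivation:
Standard error: SE = σ/√n = 25/√176 = 1.8844
z-statistic: z = (x̄ - μ₀)/SE = (192.60 - 193)/1.8844 = -0.2123
Critical value: ±2.576
p-value = 0.8319
Decision: fail to reject H₀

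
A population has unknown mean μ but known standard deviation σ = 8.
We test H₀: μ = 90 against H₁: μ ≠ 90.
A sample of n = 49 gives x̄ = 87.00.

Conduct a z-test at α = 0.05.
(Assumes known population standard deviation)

Standard error: SE = σ/√n = 8/√49 = 1.1429
z-statistic: z = (x̄ - μ₀)/SE = (87.00 - 90)/1.1429 = -2.6249
Critical value: ±1.960
p-value = 0.0087
Decision: reject H₀

Answer: z = -2.6249, reject H₀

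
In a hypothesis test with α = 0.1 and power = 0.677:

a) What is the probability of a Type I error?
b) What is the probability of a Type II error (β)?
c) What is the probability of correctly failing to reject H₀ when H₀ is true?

Answer: a) 0.1, b) 0.323, c) 0.9

Derivation:
a) Type I error probability = α = 0.1
b) Power = P(reject H₀ | H₁ true) = 1 - β = 0.677, so Type II error probability = β = 1 - Power = 0.323
c) P(fail to reject H₀ | H₀ true) = 1 - α = 0.9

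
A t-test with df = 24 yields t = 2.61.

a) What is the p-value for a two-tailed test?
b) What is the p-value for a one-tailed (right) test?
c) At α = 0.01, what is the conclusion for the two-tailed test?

Answer: a) 0.0154, b) 0.0077, c) fail to reject H₀

Derivation:
Using t-distribution with df = 24:
a) Two-tailed: p = 2×P(T > 2.61) = 0.0154
b) One-tailed: p = P(T > 2.61) = 0.0077
c) 0.0154 ≥ 0.01, fail to reject H₀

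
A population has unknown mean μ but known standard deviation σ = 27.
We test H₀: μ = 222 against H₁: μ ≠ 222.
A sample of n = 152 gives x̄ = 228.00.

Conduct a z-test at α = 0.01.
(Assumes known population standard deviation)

Answer: z = 2.7397, reject H₀

Derivation:
Standard error: SE = σ/√n = 27/√152 = 2.1900
z-statistic: z = (x̄ - μ₀)/SE = (228.00 - 222)/2.1900 = 2.7397
Critical value: ±2.576
p-value = 0.0061
Decision: reject H₀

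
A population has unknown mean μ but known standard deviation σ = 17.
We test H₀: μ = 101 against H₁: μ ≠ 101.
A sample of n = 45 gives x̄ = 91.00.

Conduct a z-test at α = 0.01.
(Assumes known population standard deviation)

Answer: z = -3.9460, reject H₀

Derivation:
Standard error: SE = σ/√n = 17/√45 = 2.5342
z-statistic: z = (x̄ - μ₀)/SE = (91.00 - 101)/2.5342 = -3.9460
Critical value: ±2.576
p-value = 0.0001
Decision: reject H₀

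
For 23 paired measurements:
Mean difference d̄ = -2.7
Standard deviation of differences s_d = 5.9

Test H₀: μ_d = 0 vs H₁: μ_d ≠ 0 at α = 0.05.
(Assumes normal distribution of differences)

Answer: t = -2.1948, reject H₀

Derivation:
df = n - 1 = 22
SE = s_d/√n = 5.9/√23 = 1.2302
t = d̄/SE = -2.7/1.2302 = -2.1948
Critical value: t_{0.025,22} = ±2.074
p-value ≈ 0.0390
Decision: reject H₀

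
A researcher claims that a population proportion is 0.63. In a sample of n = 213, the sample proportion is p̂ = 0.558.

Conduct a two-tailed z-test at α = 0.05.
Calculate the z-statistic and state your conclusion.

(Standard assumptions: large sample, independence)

H₀: p = 0.63, H₁: p ≠ 0.63
Standard error: SE = √(p₀(1-p₀)/n) = √(0.63×0.37/213) = 0.033081
z-statistic: z = (p̂ - p₀)/SE = (0.558 - 0.63)/0.033081 = -2.1765
Critical value: z_0.025 = ±1.960
p-value = 0.0295
Decision: reject H₀ at α = 0.05

Answer: z = -2.1765, reject H₀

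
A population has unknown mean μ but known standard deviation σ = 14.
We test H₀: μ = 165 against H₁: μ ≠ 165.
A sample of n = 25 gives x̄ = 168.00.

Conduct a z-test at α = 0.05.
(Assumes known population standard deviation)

Answer: z = 1.0714, fail to reject H₀

Derivation:
Standard error: SE = σ/√n = 14/√25 = 2.8000
z-statistic: z = (x̄ - μ₀)/SE = (168.00 - 165)/2.8000 = 1.0714
Critical value: ±1.960
p-value = 0.2840
Decision: fail to reject H₀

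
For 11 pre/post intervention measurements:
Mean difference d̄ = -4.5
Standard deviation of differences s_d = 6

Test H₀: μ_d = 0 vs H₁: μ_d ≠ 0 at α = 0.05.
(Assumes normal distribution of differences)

Answer: t = -2.4874, reject H₀

Derivation:
df = n - 1 = 10
SE = s_d/√n = 6/√11 = 1.8091
t = d̄/SE = -4.5/1.8091 = -2.4874
Critical value: t_{0.025,10} = ±2.228
p-value ≈ 0.0321
Decision: reject H₀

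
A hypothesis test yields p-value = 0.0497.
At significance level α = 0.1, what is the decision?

Compare p-value to α:
0.0497 < 0.1
Decision: reject H₀

Answer: reject H₀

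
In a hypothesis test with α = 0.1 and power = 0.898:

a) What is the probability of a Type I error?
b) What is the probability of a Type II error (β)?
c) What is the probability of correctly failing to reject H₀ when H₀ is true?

Answer: a) 0.1, b) 0.102, c) 0.9

Derivation:
a) Type I error probability = α = 0.1
b) Power = P(reject H₀ | H₁ true) = 1 - β = 0.898, so Type II error probability = β = 1 - Power = 0.102
c) P(fail to reject H₀ | H₀ true) = 1 - α = 0.9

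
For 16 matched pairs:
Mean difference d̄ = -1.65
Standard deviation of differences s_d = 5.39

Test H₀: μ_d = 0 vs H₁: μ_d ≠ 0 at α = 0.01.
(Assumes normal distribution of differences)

df = n - 1 = 15
SE = s_d/√n = 5.39/√16 = 1.3475
t = d̄/SE = -1.65/1.3475 = -1.2245
Critical value: t_{0.005,15} = ±2.947
p-value ≈ 0.2396
Decision: fail to reject H₀

Answer: t = -1.2245, fail to reject H₀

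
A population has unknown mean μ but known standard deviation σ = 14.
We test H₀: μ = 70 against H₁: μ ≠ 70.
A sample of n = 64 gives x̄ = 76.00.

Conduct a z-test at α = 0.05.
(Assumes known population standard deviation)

Standard error: SE = σ/√n = 14/√64 = 1.7500
z-statistic: z = (x̄ - μ₀)/SE = (76.00 - 70)/1.7500 = 3.4286
Critical value: ±1.960
p-value = 0.0006
Decision: reject H₀

Answer: z = 3.4286, reject H₀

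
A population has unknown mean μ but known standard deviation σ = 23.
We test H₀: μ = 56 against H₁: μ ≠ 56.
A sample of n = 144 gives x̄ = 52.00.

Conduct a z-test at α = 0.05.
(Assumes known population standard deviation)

Standard error: SE = σ/√n = 23/√144 = 1.9167
z-statistic: z = (x̄ - μ₀)/SE = (52.00 - 56)/1.9167 = -2.0869
Critical value: ±1.960
p-value = 0.0369
Decision: reject H₀

Answer: z = -2.0869, reject H₀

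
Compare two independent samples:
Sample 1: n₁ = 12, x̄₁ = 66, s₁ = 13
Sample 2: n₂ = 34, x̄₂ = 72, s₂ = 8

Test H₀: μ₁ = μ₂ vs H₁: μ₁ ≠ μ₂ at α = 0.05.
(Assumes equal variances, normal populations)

Answer: t = -1.8809, fail to reject H₀

Derivation:
Pooled variance: s²_p = [11×13² + 33×8²]/(44) = 90.2500
s_p = 9.5000
SE = s_p×√(1/n₁ + 1/n₂) = 9.5000×√(1/12 + 1/34) = 3.1899
t = (x̄₁ - x̄₂)/SE = (66 - 72)/3.1899 = -1.8809
df = 44, t-critical = ±2.015
Decision: fail to reject H₀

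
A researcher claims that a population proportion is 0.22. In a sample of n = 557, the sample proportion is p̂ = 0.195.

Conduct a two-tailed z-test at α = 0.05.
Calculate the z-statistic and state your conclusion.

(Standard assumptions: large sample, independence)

Answer: z = -1.4243, fail to reject H₀

Derivation:
H₀: p = 0.22, H₁: p ≠ 0.22
Standard error: SE = √(p₀(1-p₀)/n) = √(0.22×0.78/557) = 0.017552
z-statistic: z = (p̂ - p₀)/SE = (0.195 - 0.22)/0.017552 = -1.4243
Critical value: z_0.025 = ±1.960
p-value = 0.1544
Decision: fail to reject H₀ at α = 0.05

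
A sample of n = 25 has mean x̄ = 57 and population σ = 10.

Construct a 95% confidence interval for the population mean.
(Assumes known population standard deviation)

Confidence level: 95%, α = 0.05
z_0.025 = 1.960
SE = σ/√n = 10/√25 = 2.0000
Margin of error = 1.960 × 2.0000 = 3.9200
CI: x̄ ± margin = 57 ± 3.9200
CI: (53.0800, 60.9200)

Answer: (53.0800, 60.9200)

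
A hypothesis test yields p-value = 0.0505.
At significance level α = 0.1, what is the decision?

Answer: reject H₀

Derivation:
Compare p-value to α:
0.0505 < 0.1
Decision: reject H₀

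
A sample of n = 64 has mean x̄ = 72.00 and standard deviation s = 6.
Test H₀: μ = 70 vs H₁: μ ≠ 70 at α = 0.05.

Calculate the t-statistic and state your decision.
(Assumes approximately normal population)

df = n - 1 = 63
SE = s/√n = 6/√64 = 0.7500
t = (x̄ - μ₀)/SE = (72.00 - 70)/0.7500 = 2.6667
Critical value: t_{0.025,63} = ±1.998
p-value ≈ 0.0097
Decision: reject H₀

Answer: t = 2.6667, reject H₀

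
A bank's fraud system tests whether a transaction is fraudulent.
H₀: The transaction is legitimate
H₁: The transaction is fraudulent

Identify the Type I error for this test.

Answer: Blocking a legitimate transaction as fraud

Derivation:
Type I error: rejecting H₀ when it is actually true (false positive).
Type II error: failing to reject H₀ when H₁ is actually true (false negative).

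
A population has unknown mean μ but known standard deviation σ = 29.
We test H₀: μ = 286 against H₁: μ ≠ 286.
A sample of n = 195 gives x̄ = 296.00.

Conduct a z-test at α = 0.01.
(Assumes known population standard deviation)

Standard error: SE = σ/√n = 29/√195 = 2.0767
z-statistic: z = (x̄ - μ₀)/SE = (296.00 - 286)/2.0767 = 4.8153
Critical value: ±2.576
p-value < 0.0001
Decision: reject H₀

Answer: z = 4.8153, reject H₀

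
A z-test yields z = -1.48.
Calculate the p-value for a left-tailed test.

Answer: p-value ≈ 0.0694

Derivation:
For z = -1.48:
p = P(Z < -1.48) = Φ(-1.48) = 0.0694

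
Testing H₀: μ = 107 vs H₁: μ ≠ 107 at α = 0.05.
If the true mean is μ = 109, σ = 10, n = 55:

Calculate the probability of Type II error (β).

SE = σ/√n = 10/√55 = 1.3484
Critical values: μ₀ ± z_0.025×SE = 107 ± 1.960×1.3484
Acceptance region: (104.3571, 109.6429)
Under H₁ (μ = 109): z_high = (109.6429 - 109)/1.3484 = 0.4768, z_low = (104.3571 - 109)/1.3484 = -3.4433
β = P(not reject | H₁) = Φ(0.4768) - Φ(-3.4433) ≈ 0.6830

Answer: β ≈ 0.6830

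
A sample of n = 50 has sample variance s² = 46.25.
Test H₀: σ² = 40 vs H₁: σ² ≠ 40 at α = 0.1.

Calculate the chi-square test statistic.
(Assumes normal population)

Answer: χ² = 56.6562, fail to reject H₀

Derivation:
df = n - 1 = 49
χ² = (n-1)s²/σ₀² = 49×46.25/40 = 56.6562
Critical values: χ²_{0.95,49} = 33.930, χ²_{0.05,49} = 66.339
Rejection region: χ² < 33.930 or χ² > 66.339
Decision: fail to reject H₀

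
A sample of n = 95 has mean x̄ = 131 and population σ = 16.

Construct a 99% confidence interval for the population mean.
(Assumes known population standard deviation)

Answer: (126.7712, 135.2288)

Derivation:
Confidence level: 99%, α = 0.01
z_0.005 = 2.576
SE = σ/√n = 16/√95 = 1.6416
Margin of error = 2.576 × 1.6416 = 4.2288
CI: x̄ ± margin = 131 ± 4.2288
CI: (126.7712, 135.2288)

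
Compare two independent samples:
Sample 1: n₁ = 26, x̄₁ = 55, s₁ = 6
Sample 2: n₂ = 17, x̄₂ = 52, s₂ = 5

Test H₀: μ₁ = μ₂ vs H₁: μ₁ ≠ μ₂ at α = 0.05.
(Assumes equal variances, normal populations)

Pooled variance: s²_p = [25×6² + 16×5²]/(41) = 31.7073
s_p = 5.6309
SE = s_p×√(1/n₁ + 1/n₂) = 5.6309×√(1/26 + 1/17) = 1.7563
t = (x̄₁ - x̄₂)/SE = (55 - 52)/1.7563 = 1.7081
df = 41, t-critical = ±2.020
Decision: fail to reject H₀

Answer: t = 1.7081, fail to reject H₀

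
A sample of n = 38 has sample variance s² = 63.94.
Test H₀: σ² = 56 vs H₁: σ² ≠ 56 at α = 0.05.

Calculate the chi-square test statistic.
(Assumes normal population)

df = n - 1 = 37
χ² = (n-1)s²/σ₀² = 37×63.94/56 = 42.2461
Critical values: χ²_{0.975,37} = 22.106, χ²_{0.025,37} = 55.668
Rejection region: χ² < 22.106 or χ² > 55.668
Decision: fail to reject H₀

Answer: χ² = 42.2461, fail to reject H₀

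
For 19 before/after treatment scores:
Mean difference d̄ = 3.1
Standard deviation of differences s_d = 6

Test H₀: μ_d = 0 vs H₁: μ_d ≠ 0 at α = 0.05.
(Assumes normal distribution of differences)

Answer: t = 2.2521, reject H₀

Derivation:
df = n - 1 = 18
SE = s_d/√n = 6/√19 = 1.3765
t = d̄/SE = 3.1/1.3765 = 2.2521
Critical value: t_{0.025,18} = ±2.101
p-value ≈ 0.0370
Decision: reject H₀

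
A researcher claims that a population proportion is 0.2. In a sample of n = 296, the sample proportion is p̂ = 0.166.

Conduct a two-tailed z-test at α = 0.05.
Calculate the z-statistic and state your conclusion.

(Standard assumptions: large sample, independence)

H₀: p = 0.2, H₁: p ≠ 0.2
Standard error: SE = √(p₀(1-p₀)/n) = √(0.2×0.8/296) = 0.023250
z-statistic: z = (p̂ - p₀)/SE = (0.166 - 0.2)/0.023250 = -1.4624
Critical value: z_0.025 = ±1.960
p-value = 0.1436
Decision: fail to reject H₀ at α = 0.05

Answer: z = -1.4624, fail to reject H₀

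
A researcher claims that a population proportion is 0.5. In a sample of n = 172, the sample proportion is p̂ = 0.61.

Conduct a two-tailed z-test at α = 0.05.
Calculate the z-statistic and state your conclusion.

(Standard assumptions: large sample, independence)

Answer: z = 2.8852, reject H₀

Derivation:
H₀: p = 0.5, H₁: p ≠ 0.5
Standard error: SE = √(p₀(1-p₀)/n) = √(0.5×0.5/172) = 0.038125
z-statistic: z = (p̂ - p₀)/SE = (0.61 - 0.5)/0.038125 = 2.8852
Critical value: z_0.025 = ±1.960
p-value = 0.0039
Decision: reject H₀ at α = 0.05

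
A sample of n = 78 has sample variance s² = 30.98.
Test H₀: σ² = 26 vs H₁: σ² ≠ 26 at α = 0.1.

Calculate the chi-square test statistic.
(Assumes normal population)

Answer: χ² = 91.7485, fail to reject H₀

Derivation:
df = n - 1 = 77
χ² = (n-1)s²/σ₀² = 77×30.98/26 = 91.7485
Critical values: χ²_{0.95,77} = 57.786, χ²_{0.05,77} = 98.484
Rejection region: χ² < 57.786 or χ² > 98.484
Decision: fail to reject H₀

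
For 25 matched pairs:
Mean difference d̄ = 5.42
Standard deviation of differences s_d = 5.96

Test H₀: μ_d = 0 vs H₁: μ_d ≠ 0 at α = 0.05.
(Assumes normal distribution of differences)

df = n - 1 = 24
SE = s_d/√n = 5.96/√25 = 1.1920
t = d̄/SE = 5.42/1.1920 = 4.5470
Critical value: t_{0.025,24} = ±2.064
p-value ≈ 0.0001
Decision: reject H₀

Answer: t = 4.5470, reject H₀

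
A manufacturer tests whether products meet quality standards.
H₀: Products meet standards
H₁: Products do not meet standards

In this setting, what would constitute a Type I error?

Type I error: rejecting H₀ when it is actually true (false positive).
Type II error: failing to reject H₀ when H₁ is actually true (false negative).

Answer: Rejecting good products that actually meet standards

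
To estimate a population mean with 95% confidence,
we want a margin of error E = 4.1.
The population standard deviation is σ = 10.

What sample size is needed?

z_0.025 = 1.960
n = (z×σ/E)² = (1.960×10/4.1)²
n = 22.8531
Round up: n = 23

Answer: n = 23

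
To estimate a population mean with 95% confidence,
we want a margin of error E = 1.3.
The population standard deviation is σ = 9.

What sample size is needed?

Answer: n = 185

Derivation:
z_0.025 = 1.960
n = (z×σ/E)² = (1.960×9/1.3)²
n = 184.1240
Round up: n = 185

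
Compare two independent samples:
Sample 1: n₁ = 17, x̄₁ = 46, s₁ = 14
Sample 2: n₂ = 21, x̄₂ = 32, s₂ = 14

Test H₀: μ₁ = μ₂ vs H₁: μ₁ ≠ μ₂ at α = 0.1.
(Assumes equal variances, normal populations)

Pooled variance: s²_p = [16×14² + 20×14²]/(36) = 196.0000
s_p = 14.0000
SE = s_p×√(1/n₁ + 1/n₂) = 14.0000×√(1/17 + 1/21) = 4.5676
t = (x̄₁ - x̄₂)/SE = (46 - 32)/4.5676 = 3.0651
df = 36, t-critical = ±1.688
Decision: reject H₀

Answer: t = 3.0651, reject H₀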